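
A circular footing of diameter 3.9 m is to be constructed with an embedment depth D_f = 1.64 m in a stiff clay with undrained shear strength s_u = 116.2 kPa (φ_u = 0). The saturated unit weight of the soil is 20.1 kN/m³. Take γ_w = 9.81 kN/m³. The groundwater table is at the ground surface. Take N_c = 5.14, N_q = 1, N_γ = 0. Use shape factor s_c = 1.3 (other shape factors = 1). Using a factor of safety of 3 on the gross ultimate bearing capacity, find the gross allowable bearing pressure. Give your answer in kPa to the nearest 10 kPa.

q_all ≈ 260 kPa

Water table at ground surface, so effective unit weight γ' = 20.1 − 9.81 = 10.29 kN/m³ is used throughout; overburden q = 10.29 × 1.64 = 16.876 kPa.
Cohesion term c·N_c·s_c = 116.2 × 5.14 × 1.3 = 776.45 kPa; surcharge term q·N_q = 16.876 × 1 = 16.876 kPa.
q_ult = 776.45 + 16.876 = 793.32 kPa.
q_all = 793.32 / 3 = 264.44 kPa.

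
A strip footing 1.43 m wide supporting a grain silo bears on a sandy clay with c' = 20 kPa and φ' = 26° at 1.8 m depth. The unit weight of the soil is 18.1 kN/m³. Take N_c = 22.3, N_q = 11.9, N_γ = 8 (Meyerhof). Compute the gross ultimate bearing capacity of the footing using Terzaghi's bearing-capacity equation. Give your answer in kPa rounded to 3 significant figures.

q_ult ≈ 937 kPa

q = γ·D_f = 18.1 × 1.8 = 32.58 kPa.
c·N_c = 20 × 22.3 = 446 kPa
q·N_q = 32.58 × 11.9 = 387.7 kPa
0.5·γ·B·N_γ = 0.5 × 18.1 × 1.43 × 8 = 103.53 kPa
q_ult = 446 + 387.7 + 103.53 = 937.23 kPa.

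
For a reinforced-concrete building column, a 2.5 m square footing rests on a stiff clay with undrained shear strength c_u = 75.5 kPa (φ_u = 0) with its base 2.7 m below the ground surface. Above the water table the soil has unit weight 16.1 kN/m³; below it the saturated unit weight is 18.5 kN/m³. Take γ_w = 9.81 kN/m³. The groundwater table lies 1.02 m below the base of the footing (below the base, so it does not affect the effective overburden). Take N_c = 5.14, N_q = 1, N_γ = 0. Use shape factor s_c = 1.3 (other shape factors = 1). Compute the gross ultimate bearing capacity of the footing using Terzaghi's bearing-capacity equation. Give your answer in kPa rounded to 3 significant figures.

q_ult ≈ 548 kPa

Overburden at base level: q = 16.1 × 2.7 = 43.47 kPa.
Cohesion term c·N_c·s_c = 75.5 × 5.14 × 1.3 = 504.49 kPa; surcharge term q·N_q = 43.47 × 1 = 43.47 kPa.
q_ult = 504.49 + 43.47 = 547.96 kPa.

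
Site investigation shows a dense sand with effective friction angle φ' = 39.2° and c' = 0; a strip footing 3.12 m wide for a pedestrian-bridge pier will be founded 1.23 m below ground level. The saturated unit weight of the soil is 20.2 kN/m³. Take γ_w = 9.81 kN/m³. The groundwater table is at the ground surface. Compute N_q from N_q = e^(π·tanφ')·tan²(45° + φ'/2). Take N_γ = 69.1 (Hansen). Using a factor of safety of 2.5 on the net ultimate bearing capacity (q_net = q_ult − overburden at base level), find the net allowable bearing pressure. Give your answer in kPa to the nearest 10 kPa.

q_all(net) ≈ 740 kPa

N_q = e^(π·tan39.2°)·tan²(64.6°) = 57.5.
Water table at ground surface, so effective unit weight γ' = 20.2 − 9.81 = 10.39 kN/m³ is used throughout; overburden q = 10.39 × 1.23 = 12.78 kPa; the same γ' applies in the ½γBN_γ term.
Surcharge term q·N_q = 12.78 × 57.501 = 734.84 kPa; self-weight term 0.5·γ·B·N_γ = 0.5 × 10.39 × 3.12 × 69.1 = 1120 kPa.
q_ult = 734.84 + 1120 = 1854.8 kPa.
q_net = 1854.8 − 12.78 = 1842.1 kPa.
q_all(net) = 1842.1 / 2.5 = 736.82 kPa.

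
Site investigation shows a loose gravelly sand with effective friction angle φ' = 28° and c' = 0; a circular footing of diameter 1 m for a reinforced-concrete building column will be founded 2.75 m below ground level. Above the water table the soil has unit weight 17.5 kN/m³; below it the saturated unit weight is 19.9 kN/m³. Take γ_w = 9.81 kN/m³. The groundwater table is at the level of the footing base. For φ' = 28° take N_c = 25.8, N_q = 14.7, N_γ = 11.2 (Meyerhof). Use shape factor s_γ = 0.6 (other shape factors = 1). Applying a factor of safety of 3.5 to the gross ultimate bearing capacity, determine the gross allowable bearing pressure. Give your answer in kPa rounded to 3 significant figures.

Effective surcharge at the founding depth q = γ·D_f = 17.5 × 2.75 = 48.125 kPa.
The water table coincides with the base, so in the self-weight term γ → γ' = 10.09 kN/m³.
q_ult = q·N_q + 0.5·γ·B·N_γ·s_γ
     = 48.125 × 14.7 + 0.5 × 10.09 × 1 × 11.2 × 0.6
     = 707.44 + 33.902 = 741.34 kPa.
q_all = q_ult / FS = 741.34 / 3.5 = 211.81 kPa.

q_all ≈ 212 kPa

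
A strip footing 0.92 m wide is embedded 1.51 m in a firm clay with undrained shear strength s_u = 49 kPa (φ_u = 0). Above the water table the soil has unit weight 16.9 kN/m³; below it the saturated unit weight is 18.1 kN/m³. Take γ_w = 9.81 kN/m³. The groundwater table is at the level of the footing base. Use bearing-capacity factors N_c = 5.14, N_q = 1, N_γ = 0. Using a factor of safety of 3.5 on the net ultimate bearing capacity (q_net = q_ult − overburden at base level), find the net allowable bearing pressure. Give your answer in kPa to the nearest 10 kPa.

q_all(net) ≈ 70 kPa

Effective surcharge at the founding depth q = γ·D_f = 16.9 × 1.51 = 25.519 kPa.
q_ult = c·N_c + q·N_q
     = 49 × 5.14 + 25.519 × 1
     = 251.86 + 25.519 = 277.38 kPa.
q_net = 277.38 − 25.519 = 251.86 kPa.
q_all(net) = 251.86 / 3.5 = 71.96 kPa.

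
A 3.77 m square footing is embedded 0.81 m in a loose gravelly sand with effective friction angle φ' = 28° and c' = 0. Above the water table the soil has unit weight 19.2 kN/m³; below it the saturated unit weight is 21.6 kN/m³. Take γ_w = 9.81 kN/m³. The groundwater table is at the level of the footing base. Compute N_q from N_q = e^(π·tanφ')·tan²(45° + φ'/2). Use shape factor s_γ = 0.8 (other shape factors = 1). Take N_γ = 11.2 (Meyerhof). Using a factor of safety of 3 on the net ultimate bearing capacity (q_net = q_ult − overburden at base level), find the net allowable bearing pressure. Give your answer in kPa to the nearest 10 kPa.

q_all(net) ≈ 140 kPa

N_q = e^(π·tan28°)·tan²(59°) = 14.72.
Overburden at base level: q = 19.2 × 0.81 = 15.552 kPa.
Below the base the soil is submerged, so the ½γBN_γ term uses γ' = 21.6 − 9.81 = 11.79 kN/m³.
Surcharge term q·N_q = 15.552 × 14.72 = 228.92 kPa; self-weight term 0.5·γ·B·N_γ·s_γ = 0.5 × 11.79 × 3.77 × 11.2 × 0.8 = 199.13 kPa.
q_ult = 228.92 + 199.13 = 428.05 kPa.
q_net = 428.05 − 15.552 = 412.5 kPa.
q_all(net) = 412.5 / 3 = 137.5 kPa.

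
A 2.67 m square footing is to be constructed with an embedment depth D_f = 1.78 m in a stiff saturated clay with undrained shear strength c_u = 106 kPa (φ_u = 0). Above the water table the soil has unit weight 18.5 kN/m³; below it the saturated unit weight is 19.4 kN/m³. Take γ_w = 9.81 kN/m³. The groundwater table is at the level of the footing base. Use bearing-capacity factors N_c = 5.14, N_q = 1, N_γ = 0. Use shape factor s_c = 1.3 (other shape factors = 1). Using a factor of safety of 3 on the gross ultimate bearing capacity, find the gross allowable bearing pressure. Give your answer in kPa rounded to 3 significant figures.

q_all ≈ 247 kPa

Effective surcharge at the founding depth q = γ·D_f = 18.5 × 1.78 = 32.93 kPa.
q_ult = c·N_c·s_c + q·N_q
     = 106 × 5.14 × 1.3 + 32.93 × 1
     = 708.29 + 32.93 = 741.22 kPa.
q_all = 741.22 / 3 = 247.07 kPa.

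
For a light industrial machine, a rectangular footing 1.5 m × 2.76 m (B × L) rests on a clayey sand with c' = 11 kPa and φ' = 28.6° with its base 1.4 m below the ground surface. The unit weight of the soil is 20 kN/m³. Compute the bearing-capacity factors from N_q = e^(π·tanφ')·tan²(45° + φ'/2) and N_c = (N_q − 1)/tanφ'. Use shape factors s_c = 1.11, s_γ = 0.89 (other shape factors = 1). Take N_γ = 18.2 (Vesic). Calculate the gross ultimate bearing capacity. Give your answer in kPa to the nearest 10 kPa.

tan28.6° = 0.5452, so N_q = e^(π×0.5452)·tan²(59.3°) = 5.545 × 2.837 = 15.73.
N_c = (15.73 − 1)/tan28.6° = 27.01.
Effective surcharge at the founding depth q = γ·D_f = 20 × 1.4 = 28 kPa.
q_ult = c·N_c·s_c + q·N_q + 0.5·γ·B·N_γ·s_γ
     = 11 × 27.013 × 1.11 + 28 × 15.728 + 0.5 × 20 × 1.5 × 18.2 × 0.89
     = 329.82 + 440.38 + 242.97 = 1013.2 kPa.

q_ult ≈ 1010 kPa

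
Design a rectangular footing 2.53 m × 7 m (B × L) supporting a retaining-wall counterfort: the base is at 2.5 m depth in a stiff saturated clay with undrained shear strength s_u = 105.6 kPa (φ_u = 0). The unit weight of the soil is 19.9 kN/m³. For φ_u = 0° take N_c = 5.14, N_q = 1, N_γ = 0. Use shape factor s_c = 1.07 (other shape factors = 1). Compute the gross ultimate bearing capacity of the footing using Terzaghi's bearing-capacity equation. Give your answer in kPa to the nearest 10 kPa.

q_ult ≈ 630 kPa

Effective surcharge at the founding depth q = γ·D_f = 19.9 × 2.5 = 49.75 kPa.
q_ult = c·N_c·s_c + q·N_q
     = 105.6 × 5.14 × 1.07 + 49.75 × 1
     = 580.78 + 49.75 = 630.53 kPa.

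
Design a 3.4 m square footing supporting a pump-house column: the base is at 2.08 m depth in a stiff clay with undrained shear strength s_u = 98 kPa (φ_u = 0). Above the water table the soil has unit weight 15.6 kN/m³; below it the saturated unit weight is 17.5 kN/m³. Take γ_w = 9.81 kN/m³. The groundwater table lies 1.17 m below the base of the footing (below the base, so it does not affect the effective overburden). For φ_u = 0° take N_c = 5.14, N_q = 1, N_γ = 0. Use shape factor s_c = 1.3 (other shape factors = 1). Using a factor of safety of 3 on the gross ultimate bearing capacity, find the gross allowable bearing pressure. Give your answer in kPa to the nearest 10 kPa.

Overburden at base level: q = 15.6 × 2.08 = 32.448 kPa.
Cohesion term c·N_c·s_c = 98 × 5.14 × 1.3 = 654.84 kPa; surcharge term q·N_q = 32.448 × 1 = 32.448 kPa.
q_ult = 654.84 + 32.448 = 687.28 kPa.
q_all = 687.28 / 3 = 229.09 kPa.

q_all ≈ 230 kPa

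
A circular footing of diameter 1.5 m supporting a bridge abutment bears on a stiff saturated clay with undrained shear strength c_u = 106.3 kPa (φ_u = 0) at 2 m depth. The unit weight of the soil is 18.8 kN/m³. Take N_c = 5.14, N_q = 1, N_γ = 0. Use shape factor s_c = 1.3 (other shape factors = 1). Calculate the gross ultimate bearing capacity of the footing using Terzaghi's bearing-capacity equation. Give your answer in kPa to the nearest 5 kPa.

q_ult ≈ 750 kPa

Effective surcharge at the founding depth q = γ·D_f = 18.8 × 2 = 37.6 kPa.
q_ult = c·N_c·s_c + q·N_q
     = 106.3 × 5.14 × 1.3 + 37.6 × 1
     = 710.3 + 37.6 = 747.9 kPa.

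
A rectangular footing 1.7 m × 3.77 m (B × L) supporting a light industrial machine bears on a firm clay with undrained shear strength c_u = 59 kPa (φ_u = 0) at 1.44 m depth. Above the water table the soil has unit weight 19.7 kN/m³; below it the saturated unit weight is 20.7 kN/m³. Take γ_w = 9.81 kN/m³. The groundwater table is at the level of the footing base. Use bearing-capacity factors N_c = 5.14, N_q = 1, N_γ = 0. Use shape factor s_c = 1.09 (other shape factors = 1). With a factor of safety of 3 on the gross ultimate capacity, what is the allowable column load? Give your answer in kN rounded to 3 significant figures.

q = γ·D_f = 19.7 × 1.44 = 28.368 kPa.
c·N_c·s_c = 59 × 5.14 × 1.09 = 330.55 kPa
q·N_q = 28.368 × 1 = 28.368 kPa
q_ult = 330.55 + 28.368 = 358.92 kPa.
Gross allowable pressure q_all = 358.92 / 3 = 119.64 kPa.
Footing area = 6.409 m², so allowable column load = 119.64 × 6.409 = 766.78 kN.

P_all ≈ 767 kN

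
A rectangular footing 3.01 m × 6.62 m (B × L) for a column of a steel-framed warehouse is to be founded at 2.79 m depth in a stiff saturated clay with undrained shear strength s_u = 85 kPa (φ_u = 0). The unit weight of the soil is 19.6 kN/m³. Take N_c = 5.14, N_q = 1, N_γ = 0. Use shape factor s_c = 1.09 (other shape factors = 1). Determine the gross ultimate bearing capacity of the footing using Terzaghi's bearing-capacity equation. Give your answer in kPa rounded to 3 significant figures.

Overburden at base level: q = 19.6 × 2.79 = 54.684 kPa.
Cohesion term c·N_c·s_c = 85 × 5.14 × 1.09 = 476.22 kPa; surcharge term q·N_q = 54.684 × 1 = 54.684 kPa.
q_ult = 476.22 + 54.684 = 530.9 kPa.

q_ult ≈ 531 kPa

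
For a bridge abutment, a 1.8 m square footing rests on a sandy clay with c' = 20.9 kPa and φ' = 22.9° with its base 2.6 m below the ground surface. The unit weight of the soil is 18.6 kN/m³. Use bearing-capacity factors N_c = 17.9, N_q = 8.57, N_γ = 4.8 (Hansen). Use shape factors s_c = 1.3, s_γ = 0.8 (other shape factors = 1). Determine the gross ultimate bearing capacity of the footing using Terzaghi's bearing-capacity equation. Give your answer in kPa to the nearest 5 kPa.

q_ult ≈ 965 kPa

Effective surcharge at the founding depth q = γ·D_f = 18.6 × 2.6 = 48.36 kPa.
q_ult = c·N_c·s_c + q·N_q + 0.5·γ·B·N_γ·s_γ
     = 20.9 × 17.9 × 1.3 + 48.36 × 8.57 + 0.5 × 18.6 × 1.8 × 4.8 × 0.8
     = 486.34 + 414.45 + 64.282 = 965.07 kPa.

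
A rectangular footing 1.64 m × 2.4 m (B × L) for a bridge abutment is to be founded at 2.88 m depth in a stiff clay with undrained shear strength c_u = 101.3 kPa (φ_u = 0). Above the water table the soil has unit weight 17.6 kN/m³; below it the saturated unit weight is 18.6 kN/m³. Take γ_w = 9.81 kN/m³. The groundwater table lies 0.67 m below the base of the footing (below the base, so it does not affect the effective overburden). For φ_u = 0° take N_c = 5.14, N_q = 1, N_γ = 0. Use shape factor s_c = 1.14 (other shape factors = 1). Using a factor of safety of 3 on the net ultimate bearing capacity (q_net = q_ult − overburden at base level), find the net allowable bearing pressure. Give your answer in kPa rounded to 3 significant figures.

q_all(net) ≈ 198 kPa

Overburden at base level: q = 17.6 × 2.88 = 50.688 kPa.
Cohesion term c·N_c·s_c = 101.3 × 5.14 × 1.14 = 593.58 kPa; surcharge term q·N_q = 50.688 × 1 = 50.688 kPa.
q_ult = 593.58 + 50.688 = 644.27 kPa.
q_net = 644.27 − 50.688 = 593.58 kPa.
q_all(net) = 593.58 / 3 = 197.86 kPa.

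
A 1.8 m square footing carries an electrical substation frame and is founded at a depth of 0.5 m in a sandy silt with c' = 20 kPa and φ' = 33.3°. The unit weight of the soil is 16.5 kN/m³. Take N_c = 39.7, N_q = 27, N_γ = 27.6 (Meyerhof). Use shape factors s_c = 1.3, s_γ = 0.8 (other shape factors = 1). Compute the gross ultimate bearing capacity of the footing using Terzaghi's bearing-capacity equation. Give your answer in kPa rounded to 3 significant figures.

q_ult ≈ 1580 kPa

Effective surcharge at the founding depth q = γ·D_f = 16.5 × 0.5 = 8.25 kPa.
q_ult = c·N_c·s_c + q·N_q + 0.5·γ·B·N_γ·s_γ
     = 20 × 39.7 × 1.3 + 8.25 × 27 + 0.5 × 16.5 × 1.8 × 27.6 × 0.8
     = 1032.2 + 222.75 + 327.89 = 1582.8 kPa.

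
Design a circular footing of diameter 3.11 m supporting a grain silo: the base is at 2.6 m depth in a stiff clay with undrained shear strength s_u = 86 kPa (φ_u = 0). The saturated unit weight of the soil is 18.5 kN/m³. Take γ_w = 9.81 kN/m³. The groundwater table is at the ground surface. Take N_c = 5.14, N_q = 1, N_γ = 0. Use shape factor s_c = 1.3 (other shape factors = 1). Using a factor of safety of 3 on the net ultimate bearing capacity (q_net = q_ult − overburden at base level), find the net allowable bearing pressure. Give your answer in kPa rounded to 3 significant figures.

With the water table at the surface the whole profile is submerged: γ' = 18.5 − 9.81 = 8.69 kN/m³, so q = γ'·D_f = 22.594 kPa.
q_ult = c·N_c·s_c + q·N_q
     = 86 × 5.14 × 1.3 + 22.594 × 1
     = 574.65 + 22.594 = 597.25 kPa.
q_net = 597.25 − 22.594 = 574.65 kPa.
q_all(net) = 574.65 / 3 = 191.55 kPa.

q_all(net) ≈ 192 kPa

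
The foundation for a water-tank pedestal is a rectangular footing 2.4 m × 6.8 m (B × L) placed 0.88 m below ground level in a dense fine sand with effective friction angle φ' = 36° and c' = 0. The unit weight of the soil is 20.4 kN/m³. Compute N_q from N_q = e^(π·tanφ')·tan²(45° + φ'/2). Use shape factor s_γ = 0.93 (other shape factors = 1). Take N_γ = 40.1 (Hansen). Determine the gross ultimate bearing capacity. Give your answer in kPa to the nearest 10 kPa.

tan36° = 0.7265, so N_q = e^(π×0.7265)·tan²(63°) = 9.801 × 3.852 = 37.75.
Effective surcharge at the founding depth q = γ·D_f = 20.4 × 0.88 = 17.952 kPa.
q_ult = q·N_q + 0.5·γ·B·N_γ·s_γ
     = 17.952 × 37.752 + 0.5 × 20.4 × 2.4 × 40.1 × 0.93
     = 677.73 + 912.93 = 1590.7 kPa.

q_ult ≈ 1590 kPa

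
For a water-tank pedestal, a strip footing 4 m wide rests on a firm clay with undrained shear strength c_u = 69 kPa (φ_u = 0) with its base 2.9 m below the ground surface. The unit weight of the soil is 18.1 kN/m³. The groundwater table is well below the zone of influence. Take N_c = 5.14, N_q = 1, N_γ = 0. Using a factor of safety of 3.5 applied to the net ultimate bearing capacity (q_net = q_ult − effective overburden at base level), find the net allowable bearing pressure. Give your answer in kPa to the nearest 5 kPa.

Effective surcharge at the founding depth q = γ·D_f = 18.1 × 2.9 = 52.49 kPa.
q_ult = c·N_c + q·N_q
     = 69 × 5.14 + 52.49 × 1
     = 354.66 + 52.49 = 407.15 kPa.
Net ultimate: q_net = 407.15 − 52.49 = 354.66 kPa.
q_all(net) = 354.66 / 3.5 = 101.33 kPa.

q_all(net) ≈ 100 kPa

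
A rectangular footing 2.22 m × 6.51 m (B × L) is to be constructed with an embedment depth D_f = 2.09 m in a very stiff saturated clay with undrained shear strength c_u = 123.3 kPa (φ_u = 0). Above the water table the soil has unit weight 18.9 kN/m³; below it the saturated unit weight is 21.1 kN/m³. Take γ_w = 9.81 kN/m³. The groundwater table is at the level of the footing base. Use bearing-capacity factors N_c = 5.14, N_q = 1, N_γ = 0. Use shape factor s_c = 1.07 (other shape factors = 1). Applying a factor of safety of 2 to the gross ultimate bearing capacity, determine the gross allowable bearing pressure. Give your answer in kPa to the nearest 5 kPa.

Effective surcharge at the founding depth q = γ·D_f = 18.9 × 2.09 = 39.501 kPa.
q_ult = c·N_c·s_c + q·N_q
     = 123.3 × 5.14 × 1.07 + 39.501 × 1
     = 678.13 + 39.501 = 717.63 kPa.
q_all = q_ult / FS = 717.63 / 2 = 358.81 kPa.

q_all ≈ 360 kPa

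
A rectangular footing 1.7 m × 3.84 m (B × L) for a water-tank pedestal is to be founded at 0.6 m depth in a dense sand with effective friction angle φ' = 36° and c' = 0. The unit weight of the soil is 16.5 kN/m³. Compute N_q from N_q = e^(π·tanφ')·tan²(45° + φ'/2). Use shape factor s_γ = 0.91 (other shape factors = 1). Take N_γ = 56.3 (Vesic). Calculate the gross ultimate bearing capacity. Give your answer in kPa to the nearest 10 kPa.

tan36° = 0.7265, so N_q = e^(π×0.7265)·tan²(63°) = 9.801 × 3.852 = 37.75.
q = γ·D_f = 16.5 × 0.6 = 9.9 kPa.
q·N_q = 9.9 × 37.752 = 373.75 kPa
0.5·γ·B·N_γ·s_γ = 0.5 × 16.5 × 1.7 × 56.3 × 0.91 = 718.54 kPa
q_ult = 373.75 + 718.54 = 1092.3 kPa.

q_ult ≈ 1090 kPa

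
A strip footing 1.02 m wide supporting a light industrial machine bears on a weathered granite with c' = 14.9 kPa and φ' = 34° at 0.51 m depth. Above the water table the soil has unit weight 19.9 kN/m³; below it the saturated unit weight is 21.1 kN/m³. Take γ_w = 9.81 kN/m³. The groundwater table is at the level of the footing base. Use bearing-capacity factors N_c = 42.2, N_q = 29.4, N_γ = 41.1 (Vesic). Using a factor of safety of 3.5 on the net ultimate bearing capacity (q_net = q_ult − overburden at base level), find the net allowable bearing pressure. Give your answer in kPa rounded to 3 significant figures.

q = γ·D_f = 19.9 × 0.51 = 10.149 kPa.
For the ½γBN_γ term take γ' = 21.1 − 9.81 = 11.29 kN/m³ (soil below base is submerged).
c·N_c = 14.9 × 42.2 = 628.78 kPa
q·N_q = 10.149 × 29.4 = 298.38 kPa
0.5·γ·B·N_γ = 0.5 × 11.29 × 1.02 × 41.1 = 236.65 kPa
q_ult = 628.78 + 298.38 + 236.65 = 1163.8 kPa.
q_net = 1163.8 − 10.149 = 1153.7 kPa.
q_all(net) = 1153.7 / 3.5 = 329.62 kPa.

q_all(net) ≈ 330 kPa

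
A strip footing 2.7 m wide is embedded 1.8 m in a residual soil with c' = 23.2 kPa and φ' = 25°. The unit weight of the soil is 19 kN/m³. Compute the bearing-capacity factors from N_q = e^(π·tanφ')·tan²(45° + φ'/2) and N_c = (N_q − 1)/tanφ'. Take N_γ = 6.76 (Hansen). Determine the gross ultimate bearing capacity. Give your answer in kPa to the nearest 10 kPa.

tan25° = 0.4663, so N_q = e^(π×0.4663)·tan²(57.5°) = 4.327 × 2.464 = 10.66.
N_c = (10.66 − 1)/tan25° = 20.72.
Overburden at base level: q = 19 × 1.8 = 34.2 kPa.
Cohesion term c·N_c = 23.2 × 20.721 = 480.72 kPa; surcharge term q·N_q = 34.2 × 10.662 = 364.65 kPa; self-weight term 0.5·γ·B·N_γ = 0.5 × 19 × 2.7 × 6.76 = 173.39 kPa.
q_ult = 480.72 + 364.65 + 173.39 = 1018.8 kPa.

q_ult ≈ 1020 kPa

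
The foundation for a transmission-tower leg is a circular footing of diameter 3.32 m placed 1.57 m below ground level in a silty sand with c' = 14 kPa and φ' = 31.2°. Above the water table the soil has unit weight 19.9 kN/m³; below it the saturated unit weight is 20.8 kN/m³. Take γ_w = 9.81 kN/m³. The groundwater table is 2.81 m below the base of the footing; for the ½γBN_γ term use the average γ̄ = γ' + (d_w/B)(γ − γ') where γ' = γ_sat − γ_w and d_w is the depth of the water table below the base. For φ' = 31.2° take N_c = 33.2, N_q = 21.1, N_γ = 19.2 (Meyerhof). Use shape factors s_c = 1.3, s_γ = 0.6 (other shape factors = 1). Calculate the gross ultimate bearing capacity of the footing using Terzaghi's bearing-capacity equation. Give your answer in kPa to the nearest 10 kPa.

Overburden at base level: q = 19.9 × 1.57 = 31.243 kPa.
The water table is 2.81 m below the base (< B = 3.32 m), so the ½γBN_γ term uses γ̄ = γ' + (d_w/B)(γ − γ') = 10.99 + (2.81/3.32)(19.9 − 10.99) = 18.531 kN/m³.
Cohesion term c·N_c·s_c = 14 × 33.2 × 1.3 = 604.24 kPa; surcharge term q·N_q = 31.243 × 21.1 = 659.23 kPa; self-weight term 0.5·γ·B·N_γ·s_γ = 0.5 × 18.531 × 3.32 × 19.2 × 0.6 = 354.38 kPa.
q_ult = 604.24 + 659.23 + 354.38 = 1617.8 kPa.

q_ult ≈ 1620 kPa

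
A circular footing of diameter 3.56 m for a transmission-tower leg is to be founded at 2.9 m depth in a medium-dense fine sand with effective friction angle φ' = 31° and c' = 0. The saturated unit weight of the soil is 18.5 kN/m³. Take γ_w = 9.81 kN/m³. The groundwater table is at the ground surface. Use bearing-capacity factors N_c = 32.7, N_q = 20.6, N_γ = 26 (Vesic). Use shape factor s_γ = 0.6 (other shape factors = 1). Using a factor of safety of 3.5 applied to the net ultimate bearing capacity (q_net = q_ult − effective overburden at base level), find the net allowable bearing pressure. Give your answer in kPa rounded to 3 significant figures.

Water table at ground surface, so effective unit weight γ' = 18.5 − 9.81 = 8.69 kN/m³ is used throughout; overburden q = 8.69 × 2.9 = 25.201 kPa; the same γ' applies in the ½γBN_γ term.
Surcharge term q·N_q = 25.201 × 20.6 = 519.14 kPa; self-weight term 0.5·γ·B·N_γ·s_γ = 0.5 × 8.69 × 3.56 × 26 × 0.6 = 241.3 kPa.
q_ult = 519.14 + 241.3 = 760.44 kPa.
Net ultimate: q_net = 760.44 − 25.201 = 735.24 kPa.
q_all(net) = 735.24 / 3.5 = 210.07 kPa.

q_all(net) ≈ 210 kPa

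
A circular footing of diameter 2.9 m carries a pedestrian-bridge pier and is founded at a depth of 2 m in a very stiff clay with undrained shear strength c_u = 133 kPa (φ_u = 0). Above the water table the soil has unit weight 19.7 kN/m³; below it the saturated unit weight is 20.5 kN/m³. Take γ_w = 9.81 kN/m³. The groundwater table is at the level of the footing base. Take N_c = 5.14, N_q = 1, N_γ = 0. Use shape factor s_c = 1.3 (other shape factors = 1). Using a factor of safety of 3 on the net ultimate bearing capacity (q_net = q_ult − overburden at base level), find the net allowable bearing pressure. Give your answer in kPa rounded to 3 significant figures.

q = γ·D_f = 19.7 × 2 = 39.4 kPa.
c·N_c·s_c = 133 × 5.14 × 1.3 = 888.71 kPa
q·N_q = 39.4 × 1 = 39.4 kPa
q_ult = 888.71 + 39.4 = 928.11 kPa.
q_net = 928.11 − 39.4 = 888.71 kPa.
q_all(net) = 888.71 / 3 = 296.24 kPa.

q_all(net) ≈ 296 kPa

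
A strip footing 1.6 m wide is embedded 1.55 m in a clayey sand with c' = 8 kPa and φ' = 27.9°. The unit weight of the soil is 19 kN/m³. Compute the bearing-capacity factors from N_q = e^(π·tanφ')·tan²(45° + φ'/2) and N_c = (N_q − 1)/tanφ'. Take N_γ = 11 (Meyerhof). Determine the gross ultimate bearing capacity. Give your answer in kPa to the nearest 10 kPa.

tan27.9° = 0.5295, so N_q = e^(π×0.5295)·tan²(58.95°) = 5.277 × 2.759 = 14.56.
N_c = (14.56 − 1)/tan27.9° = 25.61.
Overburden at base level: q = 19 × 1.55 = 29.45 kPa.
Cohesion term c·N_c = 8 × 25.609 = 204.87 kPa; surcharge term q·N_q = 29.45 × 14.559 = 428.77 kPa; self-weight term 0.5·γ·B·N_γ = 0.5 × 19 × 1.6 × 11 = 167.2 kPa.
q_ult = 204.87 + 428.77 + 167.2 = 800.84 kPa.

q_ult ≈ 800 kPa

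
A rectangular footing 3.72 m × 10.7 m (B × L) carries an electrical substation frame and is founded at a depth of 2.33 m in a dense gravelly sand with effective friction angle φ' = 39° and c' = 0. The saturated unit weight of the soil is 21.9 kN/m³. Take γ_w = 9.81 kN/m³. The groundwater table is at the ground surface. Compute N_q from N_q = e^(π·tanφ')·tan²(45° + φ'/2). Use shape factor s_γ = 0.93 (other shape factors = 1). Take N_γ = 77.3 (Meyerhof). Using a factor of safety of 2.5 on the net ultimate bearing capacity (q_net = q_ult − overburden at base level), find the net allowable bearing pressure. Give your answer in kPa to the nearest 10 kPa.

N_q = e^(π·tan39°)·tan²(64.5°) = 55.96.
Water table at ground surface, so effective unit weight γ' = 21.9 − 9.81 = 12.09 kN/m³ is used throughout; overburden q = 12.09 × 2.33 = 28.17 kPa; the same γ' applies in the ½γBN_γ term.
Surcharge term q·N_q = 28.17 × 55.957 = 1576.3 kPa; self-weight term 0.5·γ·B·N_γ·s_γ = 0.5 × 12.09 × 3.72 × 77.3 × 0.93 = 1616.6 kPa.
q_ult = 1576.3 + 1616.6 = 3192.9 kPa.
q_net = 3192.9 − 28.17 = 3164.7 kPa.
q_all(net) = 3164.7 / 2.5 = 1265.9 kPa.

q_all(net) ≈ 1270 kPa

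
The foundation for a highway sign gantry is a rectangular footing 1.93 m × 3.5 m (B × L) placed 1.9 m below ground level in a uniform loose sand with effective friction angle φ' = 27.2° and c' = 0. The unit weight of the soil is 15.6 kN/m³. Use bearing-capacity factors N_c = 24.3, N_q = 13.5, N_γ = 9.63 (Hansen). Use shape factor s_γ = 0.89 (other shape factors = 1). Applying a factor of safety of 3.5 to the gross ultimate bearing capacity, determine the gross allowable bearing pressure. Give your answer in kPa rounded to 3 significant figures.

q_all ≈ 151 kPa

Effective surcharge at the founding depth q = γ·D_f = 15.6 × 1.9 = 29.64 kPa.
q_ult = q·N_q + 0.5·γ·B·N_γ·s_γ
     = 29.64 × 13.5 + 0.5 × 15.6 × 1.93 × 9.63 × 0.89
     = 400.14 + 129.02 = 529.16 kPa.
q_all = q_ult / FS = 529.16 / 3.5 = 151.19 kPa.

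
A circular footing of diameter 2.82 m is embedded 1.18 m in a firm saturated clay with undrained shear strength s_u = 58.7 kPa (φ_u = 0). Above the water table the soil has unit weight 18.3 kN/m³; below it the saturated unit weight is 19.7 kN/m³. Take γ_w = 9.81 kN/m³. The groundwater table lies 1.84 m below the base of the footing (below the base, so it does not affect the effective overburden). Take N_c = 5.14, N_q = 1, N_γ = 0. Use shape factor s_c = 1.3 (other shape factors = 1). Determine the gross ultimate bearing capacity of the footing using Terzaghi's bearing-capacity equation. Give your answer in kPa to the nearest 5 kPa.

Overburden at base level: q = 18.3 × 1.18 = 21.594 kPa.
Cohesion term c·N_c·s_c = 58.7 × 5.14 × 1.3 = 392.23 kPa; surcharge term q·N_q = 21.594 × 1 = 21.594 kPa.
q_ult = 392.23 + 21.594 = 413.83 kPa.

q_ult ≈ 415 kPa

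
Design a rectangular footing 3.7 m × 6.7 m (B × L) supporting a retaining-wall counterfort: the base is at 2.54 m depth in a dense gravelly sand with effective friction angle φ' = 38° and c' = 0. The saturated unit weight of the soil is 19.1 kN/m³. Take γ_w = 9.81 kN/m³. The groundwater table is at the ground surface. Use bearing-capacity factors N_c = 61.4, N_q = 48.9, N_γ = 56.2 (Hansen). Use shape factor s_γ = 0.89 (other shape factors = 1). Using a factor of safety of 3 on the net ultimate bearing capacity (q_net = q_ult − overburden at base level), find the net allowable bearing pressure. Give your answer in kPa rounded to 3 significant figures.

Water table at ground surface, so effective unit weight γ' = 19.1 − 9.81 = 9.29 kN/m³ is used throughout; overburden q = 9.29 × 2.54 = 23.597 kPa; the same γ' applies in the ½γBN_γ term.
Surcharge term q·N_q = 23.597 × 48.9 = 1153.9 kPa; self-weight term 0.5·γ·B·N_γ·s_γ = 0.5 × 9.29 × 3.7 × 56.2 × 0.89 = 859.63 kPa.
q_ult = 1153.9 + 859.63 = 2013.5 kPa.
q_net = 2013.5 − 23.597 = 1989.9 kPa.
q_all(net) = 1989.9 / 3 = 663.3 kPa.

q_all(net) ≈ 663 kPa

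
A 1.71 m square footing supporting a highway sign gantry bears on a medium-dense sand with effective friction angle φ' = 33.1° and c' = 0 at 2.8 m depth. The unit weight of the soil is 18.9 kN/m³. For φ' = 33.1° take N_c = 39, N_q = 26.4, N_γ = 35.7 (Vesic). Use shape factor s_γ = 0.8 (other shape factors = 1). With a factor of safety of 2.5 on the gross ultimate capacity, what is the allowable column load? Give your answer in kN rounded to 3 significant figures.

P_all ≈ 2170 kN

Effective surcharge at the founding depth q = γ·D_f = 18.9 × 2.8 = 52.92 kPa.
q_ult = q·N_q + 0.5·γ·B·N_γ·s_γ
     = 52.92 × 26.4 + 0.5 × 18.9 × 1.71 × 35.7 × 0.8
     = 1397.1 + 461.52 = 1858.6 kPa.
Gross allowable pressure q_all = 1858.6 / 2.5 = 743.44 kPa.
Footing area = 2.9241 m², so allowable column load = 743.44 × 2.9241 = 2173.9 kN.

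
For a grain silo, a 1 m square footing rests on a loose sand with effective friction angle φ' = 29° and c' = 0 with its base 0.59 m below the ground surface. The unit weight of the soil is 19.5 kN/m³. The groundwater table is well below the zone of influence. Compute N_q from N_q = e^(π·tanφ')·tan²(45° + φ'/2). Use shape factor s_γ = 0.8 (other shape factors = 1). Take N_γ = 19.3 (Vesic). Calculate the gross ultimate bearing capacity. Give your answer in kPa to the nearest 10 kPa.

q_ult ≈ 340 kPa

tan29° = 0.5543, so N_q = e^(π×0.5543)·tan²(59.5°) = 5.705 × 2.882 = 16.44.
Effective surcharge at the founding depth q = γ·D_f = 19.5 × 0.59 = 11.505 kPa.
q_ult = q·N_q + 0.5·γ·B·N_γ·s_γ
     = 11.505 × 16.443 + 0.5 × 19.5 × 1 × 19.3 × 0.8
     = 189.18 + 150.54 = 339.72 kPa.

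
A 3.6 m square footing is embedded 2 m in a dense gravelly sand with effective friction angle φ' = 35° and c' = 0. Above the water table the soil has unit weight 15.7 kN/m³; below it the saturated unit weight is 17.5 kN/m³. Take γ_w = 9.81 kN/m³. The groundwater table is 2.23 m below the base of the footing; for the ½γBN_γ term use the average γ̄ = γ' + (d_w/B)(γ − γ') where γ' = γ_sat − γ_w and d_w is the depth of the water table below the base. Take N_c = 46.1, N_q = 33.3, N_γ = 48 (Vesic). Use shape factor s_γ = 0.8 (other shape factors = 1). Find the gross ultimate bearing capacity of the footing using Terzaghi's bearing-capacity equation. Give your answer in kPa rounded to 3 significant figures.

q_ult ≈ 1920 kPa

q = γ·D_f = 15.7 × 2 = 31.4 kPa.
γ' = 7.69 kN/m³; averaging over the depth B below the base, γ̄ = γ' + (d_w/B)(γ − γ') = 12.652 kN/m³.
q·N_q = 31.4 × 33.3 = 1045.6 kPa
0.5·γ·B·N_γ·s_γ = 0.5 × 12.652 × 3.6 × 48 × 0.8 = 874.49 kPa
q_ult = 1045.6 + 874.49 = 1920.1 kPa.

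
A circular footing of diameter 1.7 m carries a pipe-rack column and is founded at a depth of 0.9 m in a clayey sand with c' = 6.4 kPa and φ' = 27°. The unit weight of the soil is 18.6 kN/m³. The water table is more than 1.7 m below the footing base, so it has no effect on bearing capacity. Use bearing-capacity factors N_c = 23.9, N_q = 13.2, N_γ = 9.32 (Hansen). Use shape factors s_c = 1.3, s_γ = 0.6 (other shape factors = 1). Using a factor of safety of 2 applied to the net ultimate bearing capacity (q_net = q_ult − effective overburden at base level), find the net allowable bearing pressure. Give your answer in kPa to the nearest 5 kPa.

q = γ·D_f = 18.6 × 0.9 = 16.74 kPa.
c·N_c·s_c = 6.4 × 23.9 × 1.3 = 198.85 kPa
q·N_q = 16.74 × 13.2 = 220.97 kPa
0.5·γ·B·N_γ·s_γ = 0.5 × 18.6 × 1.7 × 9.32 × 0.6 = 88.41 kPa
q_ult = 198.85 + 220.97 + 88.41 = 508.23 kPa.
Net ultimate: q_net = 508.23 − 16.74 = 491.49 kPa.
q_all(net) = 491.49 / 2 = 245.74 kPa.

q_all(net) ≈ 245 kPa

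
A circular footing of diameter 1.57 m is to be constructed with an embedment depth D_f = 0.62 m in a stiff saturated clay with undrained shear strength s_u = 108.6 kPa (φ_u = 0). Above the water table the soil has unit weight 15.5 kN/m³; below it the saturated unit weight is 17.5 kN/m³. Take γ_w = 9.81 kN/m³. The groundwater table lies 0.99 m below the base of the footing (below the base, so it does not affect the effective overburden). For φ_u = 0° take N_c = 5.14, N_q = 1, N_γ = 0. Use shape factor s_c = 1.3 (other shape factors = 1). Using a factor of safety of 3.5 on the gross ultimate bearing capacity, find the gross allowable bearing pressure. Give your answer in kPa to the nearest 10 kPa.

q_all ≈ 210 kPa

q = γ·D_f = 15.5 × 0.62 = 9.61 kPa.
c·N_c·s_c = 108.6 × 5.14 × 1.3 = 725.67 kPa
q·N_q = 9.61 × 1 = 9.61 kPa
q_ult = 725.67 + 9.61 = 735.28 kPa.
q_all = 735.28 / 3.5 = 210.08 kPa.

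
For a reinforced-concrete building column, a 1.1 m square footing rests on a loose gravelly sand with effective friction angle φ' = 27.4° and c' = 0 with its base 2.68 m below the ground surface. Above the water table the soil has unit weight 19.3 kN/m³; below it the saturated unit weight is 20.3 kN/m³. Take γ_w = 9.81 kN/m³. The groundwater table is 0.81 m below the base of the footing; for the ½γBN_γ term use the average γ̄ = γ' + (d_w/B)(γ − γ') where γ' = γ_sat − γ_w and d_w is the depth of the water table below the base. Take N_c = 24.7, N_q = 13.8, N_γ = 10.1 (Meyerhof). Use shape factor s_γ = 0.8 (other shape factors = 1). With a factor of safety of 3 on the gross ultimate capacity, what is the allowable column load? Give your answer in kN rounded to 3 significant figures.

P_all ≈ 318 kN

Effective surcharge at the founding depth q = γ·D_f = 19.3 × 2.68 = 51.724 kPa.
With d_w = 0.81 m < B, γ̄ = 10.49 + (0.81/1.1) × (19.3 − 10.49) = 16.977 kN/m³.
q_ult = q·N_q + 0.5·γ·B·N_γ·s_γ
     = 51.724 × 13.8 + 0.5 × 16.977 × 1.1 × 10.1 × 0.8
     = 713.79 + 75.447 = 789.24 kPa.
Gross allowable pressure q_all = 789.24 / 3 = 263.08 kPa.
Footing area = 1.21 m², so allowable column load = 263.08 × 1.21 = 318.33 kN.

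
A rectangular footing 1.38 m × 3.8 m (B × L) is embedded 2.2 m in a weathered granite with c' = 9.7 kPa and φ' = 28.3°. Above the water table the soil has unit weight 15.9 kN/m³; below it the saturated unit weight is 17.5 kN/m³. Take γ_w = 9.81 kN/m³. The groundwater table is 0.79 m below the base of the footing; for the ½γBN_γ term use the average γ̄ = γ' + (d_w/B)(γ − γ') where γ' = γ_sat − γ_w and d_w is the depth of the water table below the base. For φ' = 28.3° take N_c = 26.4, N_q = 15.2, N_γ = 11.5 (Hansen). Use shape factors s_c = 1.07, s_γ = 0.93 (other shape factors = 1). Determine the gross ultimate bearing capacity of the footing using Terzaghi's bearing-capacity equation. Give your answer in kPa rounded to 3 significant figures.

q_ult ≈ 897 kPa

Overburden at base level: q = 15.9 × 2.2 = 34.98 kPa.
The water table is 0.79 m below the base (< B = 1.38 m), so the ½γBN_γ term uses γ̄ = γ' + (d_w/B)(γ − γ') = 7.69 + (0.79/1.38)(15.9 − 7.69) = 12.39 kN/m³.
Cohesion term c·N_c·s_c = 9.7 × 26.4 × 1.07 = 274.01 kPa; surcharge term q·N_q = 34.98 × 15.2 = 531.7 kPa; self-weight term 0.5·γ·B·N_γ·s_γ = 0.5 × 12.39 × 1.38 × 11.5 × 0.93 = 91.432 kPa.
q_ult = 274.01 + 531.7 + 91.432 = 897.13 kPa.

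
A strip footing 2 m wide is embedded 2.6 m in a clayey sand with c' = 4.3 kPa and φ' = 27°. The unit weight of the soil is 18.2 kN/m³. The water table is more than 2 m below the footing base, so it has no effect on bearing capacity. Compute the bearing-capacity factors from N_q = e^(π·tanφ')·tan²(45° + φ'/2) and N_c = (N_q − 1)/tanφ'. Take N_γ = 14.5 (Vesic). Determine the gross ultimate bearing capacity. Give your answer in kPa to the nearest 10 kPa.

tan27° = 0.5095, so N_q = e^(π×0.5095)·tan²(58.5°) = 4.957 × 2.663 = 13.2.
N_c = (13.2 − 1)/tan27° = 23.94.
q = γ·D_f = 18.2 × 2.6 = 47.32 kPa.
c·N_c = 4.3 × 23.942 = 102.95 kPa
q·N_q = 47.32 × 13.199 = 624.58 kPa
0.5·γ·B·N_γ = 0.5 × 18.2 × 2 × 14.5 = 263.9 kPa
q_ult = 102.95 + 624.58 + 263.9 = 991.43 kPa.

q_ult ≈ 990 kPa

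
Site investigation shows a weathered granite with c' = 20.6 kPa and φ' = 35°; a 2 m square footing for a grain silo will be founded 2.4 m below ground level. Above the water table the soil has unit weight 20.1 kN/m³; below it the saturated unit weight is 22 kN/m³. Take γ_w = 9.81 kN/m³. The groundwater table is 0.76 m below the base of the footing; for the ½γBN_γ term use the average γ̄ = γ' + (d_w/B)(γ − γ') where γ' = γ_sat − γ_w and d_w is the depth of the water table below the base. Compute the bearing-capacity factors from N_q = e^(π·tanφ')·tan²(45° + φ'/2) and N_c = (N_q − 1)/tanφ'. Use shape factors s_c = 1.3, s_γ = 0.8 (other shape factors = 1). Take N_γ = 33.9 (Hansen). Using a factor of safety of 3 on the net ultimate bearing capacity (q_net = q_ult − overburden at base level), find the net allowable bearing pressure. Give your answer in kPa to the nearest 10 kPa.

q_all(net) ≈ 1070 kPa

N_q = e^(π·tan35°)·tan²(62.5°) = 33.3; N_c = (N_q − 1)/tanφ' = 46.12.
Overburden at base level: q = 20.1 × 2.4 = 48.24 kPa.
The water table is 0.76 m below the base (< B = 2 m), so the ½γBN_γ term uses γ̄ = γ' + (d_w/B)(γ − γ') = 12.19 + (0.76/2)(20.1 − 12.19) = 15.196 kN/m³.
Cohesion term c·N_c·s_c = 20.6 × 46.124 × 1.3 = 1235.2 kPa; surcharge term q·N_q = 48.24 × 33.296 = 1606.2 kPa; self-weight term 0.5·γ·B·N_γ·s_γ = 0.5 × 15.196 × 2 × 33.9 × 0.8 = 412.11 kPa.
q_ult = 1235.2 + 1606.2 + 412.11 = 3253.5 kPa.
q_net = 3253.5 − 48.24 = 3205.3 kPa.
q_all(net) = 3205.3 / 3 = 1068.4 kPa.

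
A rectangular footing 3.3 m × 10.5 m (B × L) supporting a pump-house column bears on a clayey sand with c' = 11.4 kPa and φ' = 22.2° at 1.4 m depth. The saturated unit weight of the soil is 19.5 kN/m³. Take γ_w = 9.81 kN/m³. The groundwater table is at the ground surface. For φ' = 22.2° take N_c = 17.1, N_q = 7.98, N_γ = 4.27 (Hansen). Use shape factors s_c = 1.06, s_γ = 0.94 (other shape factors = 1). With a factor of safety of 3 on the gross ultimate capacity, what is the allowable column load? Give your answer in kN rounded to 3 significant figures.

P_all ≈ 4380 kN

γ' = 19.5 − 9.81 = 9.69 kN/m³ (submerged throughout). q = 9.69 × 1.4 = 13.566 kPa; the same γ' applies in the ½γBN_γ term.
c·N_c·s_c = 11.4 × 17.1 × 1.06 = 206.64 kPa
q·N_q = 13.566 × 7.98 = 108.26 kPa
0.5·γ·B·N_γ·s_γ = 0.5 × 9.69 × 3.3 × 4.27 × 0.94 = 64.175 kPa
q_ult = 206.64 + 108.26 + 64.175 = 379.07 kPa.
Gross allowable pressure q_all = 379.07 / 3 = 126.36 kPa.
Footing area = 34.65 m², so allowable column load = 126.36 × 34.65 = 4378.2 kN.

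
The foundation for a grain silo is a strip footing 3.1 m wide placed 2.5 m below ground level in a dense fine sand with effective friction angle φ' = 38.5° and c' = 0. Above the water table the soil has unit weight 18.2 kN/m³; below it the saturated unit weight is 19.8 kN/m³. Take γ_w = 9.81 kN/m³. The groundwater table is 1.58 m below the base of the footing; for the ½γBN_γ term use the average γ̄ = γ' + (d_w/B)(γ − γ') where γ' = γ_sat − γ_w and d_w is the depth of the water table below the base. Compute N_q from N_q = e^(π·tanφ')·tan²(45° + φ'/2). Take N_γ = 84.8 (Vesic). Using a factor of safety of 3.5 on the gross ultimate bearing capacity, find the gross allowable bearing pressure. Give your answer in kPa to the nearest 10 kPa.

N_q = e^(π·tan38.5°)·tan²(64.25°) = 52.31.
q = γ·D_f = 18.2 × 2.5 = 45.5 kPa.
γ' = 9.99 kN/m³; averaging over the depth B below the base, γ̄ = γ' + (d_w/B)(γ − γ') = 14.174 kN/m³.
q·N_q = 45.5 × 52.307 = 2380 kPa
0.5·γ·B·N_γ = 0.5 × 14.174 × 3.1 × 84.8 = 1863.1 kPa
q_ult = 2380 + 1863.1 = 4243.1 kPa.
q_all = 4243.1 / 3.5 = 1212.3 kPa.

q_all ≈ 1210 kPa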